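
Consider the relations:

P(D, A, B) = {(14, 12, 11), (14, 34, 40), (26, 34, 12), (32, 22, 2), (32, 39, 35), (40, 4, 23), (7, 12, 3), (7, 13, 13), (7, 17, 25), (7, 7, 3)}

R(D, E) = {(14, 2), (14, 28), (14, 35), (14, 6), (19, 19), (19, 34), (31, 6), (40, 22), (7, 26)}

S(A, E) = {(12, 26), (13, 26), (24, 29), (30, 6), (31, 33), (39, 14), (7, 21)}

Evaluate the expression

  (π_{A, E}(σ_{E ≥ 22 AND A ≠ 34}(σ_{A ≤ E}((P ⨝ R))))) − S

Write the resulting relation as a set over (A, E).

{(12, 28), (12, 35), (17, 26), (4, 22), (7, 26)}

Joining P and R on D yields {(14, 12, 11, 2), (14, 12, 11, 28), (14, 12, 11, 35), (14, 12, 11, 6), (14, 34, 40, 2), (14, 34, 40, 28), (14, 34, 40, 35), (14, 34, 40, 6), (40, 4, 23, 22), (7, 12, 3, 26), (7, 13, 13, 26), (7, 17, 25, 26), (7, 7, 3, 26)}.
Filtering on A ≤ E leaves {(14, 12, 11, 28), (14, 12, 11, 35), (14, 34, 40, 35), (40, 4, 23, 22), (7, 12, 3, 26), (7, 13, 13, 26), (7, 17, 25, 26), (7, 7, 3, 26)}.
Filtering on E ≥ 22 AND A ≠ 34 leaves {(14, 12, 11, 28), (14, 12, 11, 35), (40, 4, 23, 22), (7, 12, 3, 26), (7, 13, 13, 26), (7, 17, 25, 26), (7, 7, 3, 26)}.
π_{A, E} gives {(12, 26), (12, 28), (12, 35), (13, 26), (17, 26), (4, 22), (7, 26)}.
Taking the difference: {(12, 28), (12, 35), (17, 26), (4, 22), (7, 26)}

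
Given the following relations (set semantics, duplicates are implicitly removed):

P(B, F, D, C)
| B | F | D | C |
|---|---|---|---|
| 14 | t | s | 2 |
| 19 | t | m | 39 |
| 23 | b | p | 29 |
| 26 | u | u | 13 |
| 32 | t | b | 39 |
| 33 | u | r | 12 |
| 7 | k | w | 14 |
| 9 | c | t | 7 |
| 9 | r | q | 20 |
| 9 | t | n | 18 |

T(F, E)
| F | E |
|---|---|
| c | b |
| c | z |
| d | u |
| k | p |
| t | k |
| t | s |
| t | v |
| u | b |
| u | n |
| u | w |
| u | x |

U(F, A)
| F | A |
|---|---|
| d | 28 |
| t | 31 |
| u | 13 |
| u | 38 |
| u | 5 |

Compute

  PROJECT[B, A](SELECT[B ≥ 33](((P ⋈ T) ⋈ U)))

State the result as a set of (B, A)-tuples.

{(33, 13), (33, 38), (33, 5)}

Joining P and T on F yields {(14, t, s, 2, k), (14, t, s, 2, s), (14, t, s, 2, v), (19, t, m, 39, k), (19, t, m, 39, s), (19, t, m, 39, v), (26, u, u, 13, b), (26, u, u, 13, n), (26, u, u, 13, w), (26, u, u, 13, x), (32, t, b, 39, k), (32, t, b, 39, s), (32, t, b, 39, v), (33, u, r, 12, b), (33, u, r, 12, n), (33, u, r, 12, w), (33, u, r, 12, x), (7, k, w, 14, p), (9, c, t, 7, b), (9, c, t, 7, z), (9, t, n, 18, k), (9, t, n, 18, s), (9, t, n, 18, v)}.
Joining (P ⋈ T) and U on F yields {(14, t, s, 2, k, 31), (14, t, s, 2, s, 31), (14, t, s, 2, v, 31), (19, t, m, 39, k, 31), (19, t, m, 39, s, 31), (19, t, m, 39, v, 31), (26, u, u, 13, b, 13), (26, u, u, 13, b, 38), (26, u, u, 13, b, 5), (26, u, u, 13, n, 13), (26, u, u, 13, n, 38), (26, u, u, 13, n, 5), (26, u, u, 13, w, 13), (26, u, u, 13, w, 38), (26, u, u, 13, w, 5), (26, u, u, 13, x, 13), (26, u, u, 13, x, 38), (26, u, u, 13, x, 5), (32, t, b, 39, k, 31), (32, t, b, 39, s, 31), (32, t, b, 39, v, 31), (33, u, r, 12, b, 13), (33, u, r, 12, b, 38), (33, u, r, 12, b, 5), (33, u, r, 12, n, 13), (33, u, r, 12, n, 38), (33, u, r, 12, n, 5), (33, u, r, 12, w, 13), (33, u, r, 12, w, 38), (33, u, r, 12, w, 5), (33, u, r, 12, x, 13), (33, u, r, 12, x, 38), (33, u, r, 12, x, 5), (9, t, n, 18, k, 31), (9, t, n, 18, s, 31), (9, t, n, 18, v, 31)}.
Selection B ≥ 33: {(33, u, r, 12, b, 13), (33, u, r, 12, b, 38), (33, u, r, 12, b, 5), (33, u, r, 12, n, 13), (33, u, r, 12, n, 38), (33, u, r, 12, n, 5), (33, u, r, 12, w, 13), (33, u, r, 12, w, 38), (33, u, r, 12, w, 5), (33, u, r, 12, x, 13), (33, u, r, 12, x, 38), (33, u, r, 12, x, 5)}
Keep only column(s) B, A (9 duplicate(s) eliminated): {(33, 13), (33, 38), (33, 5)}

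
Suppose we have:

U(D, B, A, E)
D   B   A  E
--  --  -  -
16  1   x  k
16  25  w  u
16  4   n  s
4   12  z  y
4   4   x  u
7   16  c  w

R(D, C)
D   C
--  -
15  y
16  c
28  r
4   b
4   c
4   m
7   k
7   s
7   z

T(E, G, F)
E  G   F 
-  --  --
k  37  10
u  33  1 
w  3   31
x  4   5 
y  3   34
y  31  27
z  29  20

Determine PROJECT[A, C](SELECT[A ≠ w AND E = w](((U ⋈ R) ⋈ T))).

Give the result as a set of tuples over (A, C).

{(c, k), (c, s), (c, z)}

Joining U and R on D yields {(16, 1, x, k, c), (16, 25, w, u, c), (16, 4, n, s, c), (4, 12, z, y, b), (4, 12, z, y, c), (4, 12, z, y, m), (4, 4, x, u, b), (4, 4, x, u, c), (4, 4, x, u, m), (7, 16, c, w, k), (7, 16, c, w, s), (7, 16, c, w, z)}.
Joining (U ⋈ R) and T on E yields {(16, 1, x, k, c, 37, 10), (16, 25, w, u, c, 33, 1), (4, 12, z, y, b, 3, 34), (4, 12, z, y, b, 31, 27), (4, 12, z, y, c, 3, 34), (4, 12, z, y, c, 31, 27), (4, 12, z, y, m, 3, 34), (4, 12, z, y, m, 31, 27), (4, 4, x, u, b, 33, 1), (4, 4, x, u, c, 33, 1), (4, 4, x, u, m, 33, 1), (7, 16, c, w, k, 3, 31), (7, 16, c, w, s, 3, 31), (7, 16, c, w, z, 3, 31)}.
Apply σ_{A ≠ w AND E = w}; surviving tuples: {(7, 16, c, w, k, 3, 31), (7, 16, c, w, s, 3, 31), (7, 16, c, w, z, 3, 31)}
Projecting to A, C: {(c, k), (c, s), (c, z)}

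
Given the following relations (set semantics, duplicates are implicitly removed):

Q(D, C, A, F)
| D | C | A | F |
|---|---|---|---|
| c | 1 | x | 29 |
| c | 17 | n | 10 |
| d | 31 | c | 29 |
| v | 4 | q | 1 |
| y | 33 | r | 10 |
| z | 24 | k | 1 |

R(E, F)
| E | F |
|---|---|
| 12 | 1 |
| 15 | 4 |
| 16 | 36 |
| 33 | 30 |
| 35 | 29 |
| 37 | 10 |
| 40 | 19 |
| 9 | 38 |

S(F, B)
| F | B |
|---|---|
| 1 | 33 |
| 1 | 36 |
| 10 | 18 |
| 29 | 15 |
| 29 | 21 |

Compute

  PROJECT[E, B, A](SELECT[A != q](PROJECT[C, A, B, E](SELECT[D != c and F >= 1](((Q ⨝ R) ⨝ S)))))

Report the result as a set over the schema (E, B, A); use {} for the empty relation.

Q ⋈ R (natural join on F): {(c, 1, x, 29, 35), (c, 17, n, 10, 37), (d, 31, c, 29, 35), (v, 4, q, 1, 12), (y, 33, r, 10, 37), (z, 24, k, 1, 12)}
(Q ⨝ R) ⋈ S (natural join on F): {(c, 1, x, 29, 35, 15), (c, 1, x, 29, 35, 21), (c, 17, n, 10, 37, 18), (d, 31, c, 29, 35, 15), (d, 31, c, 29, 35, 21), (v, 4, q, 1, 12, 33), (v, 4, q, 1, 12, 36), (y, 33, r, 10, 37, 18), (z, 24, k, 1, 12, 33), (z, 24, k, 1, 12, 36)}
σ[D != c and F >= 1]: keep tuples satisfying D != c and F >= 1 → {(d, 31, c, 29, 35, 15), (d, 31, c, 29, 35, 21), (v, 4, q, 1, 12, 33), (v, 4, q, 1, 12, 36), (y, 33, r, 10, 37, 18), (z, 24, k, 1, 12, 33), (z, 24, k, 1, 12, 36)}
Projecting to C, A, B, E: {(24, k, 33, 12), (24, k, 36, 12), (31, c, 15, 35), (31, c, 21, 35), (33, r, 18, 37), (4, q, 33, 12), (4, q, 36, 12)}
σ[A != q]: keep tuples satisfying A != q → {(24, k, 33, 12), (24, k, 36, 12), (31, c, 15, 35), (31, c, 21, 35), (33, r, 18, 37)}
Projecting to E, B, A: {(12, 33, k), (12, 36, k), (35, 15, c), (35, 21, c), (37, 18, r)}

{(12, 33, k), (12, 36, k), (35, 15, c), (35, 21, c), (37, 18, r)}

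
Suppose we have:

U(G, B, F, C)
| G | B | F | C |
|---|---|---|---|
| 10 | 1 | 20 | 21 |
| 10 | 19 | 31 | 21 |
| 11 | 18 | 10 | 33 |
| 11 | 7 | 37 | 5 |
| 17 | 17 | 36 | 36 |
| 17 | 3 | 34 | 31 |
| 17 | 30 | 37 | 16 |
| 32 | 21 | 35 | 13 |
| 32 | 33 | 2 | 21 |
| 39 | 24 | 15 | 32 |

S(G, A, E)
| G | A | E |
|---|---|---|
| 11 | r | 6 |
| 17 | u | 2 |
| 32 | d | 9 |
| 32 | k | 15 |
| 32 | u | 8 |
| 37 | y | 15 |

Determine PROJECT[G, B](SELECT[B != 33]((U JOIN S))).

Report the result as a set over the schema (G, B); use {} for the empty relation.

Natural join on G: {(11, 18, 10, 33, r, 6), (11, 7, 37, 5, r, 6), (17, 17, 36, 36, u, 2), (17, 3, 34, 31, u, 2), (17, 30, 37, 16, u, 2), (32, 21, 35, 13, d, 9), (32, 21, 35, 13, k, 15), (32, 21, 35, 13, u, 8), (32, 33, 2, 21, d, 9), (32, 33, 2, 21, k, 15), (32, 33, 2, 21, u, 8)}
Filtering on B != 33 leaves {(11, 18, 10, 33, r, 6), (11, 7, 37, 5, r, 6), (17, 17, 36, 36, u, 2), (17, 3, 34, 31, u, 2), (17, 30, 37, 16, u, 2), (32, 21, 35, 13, d, 9), (32, 21, 35, 13, k, 15), (32, 21, 35, 13, u, 8)}.
π_{G, B} gives {(11, 18), (11, 7), (17, 17), (17, 3), (17, 30), (32, 21)} (2 duplicate(s) eliminated).

{(11, 18), (11, 7), (17, 17), (17, 3), (17, 30), (32, 21)}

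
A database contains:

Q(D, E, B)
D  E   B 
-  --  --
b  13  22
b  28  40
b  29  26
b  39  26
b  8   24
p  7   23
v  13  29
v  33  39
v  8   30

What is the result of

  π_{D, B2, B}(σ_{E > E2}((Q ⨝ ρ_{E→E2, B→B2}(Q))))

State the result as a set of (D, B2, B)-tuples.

{(b, 22, 26), (b, 22, 40), (b, 24, 22), (b, 24, 26), (b, 24, 40), (b, 26, 26), (b, 40, 26), (v, 29, 39), (v, 30, 29), (v, 30, 39)}

ρ[E→E2, B→B2]: schema becomes (D, E2, B2); tuples unchanged.
Q ⋈ ρ_{E→E2, B→B2}(Q) (natural join on D): {(b, 13, 22, 13, 22), (b, 13, 22, 28, 40), (b, 13, 22, 29, 26), (b, 13, 22, 39, 26), (b, 13, 22, 8, 24), (b, 28, 40, 13, 22), (b, 28, 40, 28, 40), (b, 28, 40, 29, 26), (b, 28, 40, 39, 26), (b, 28, 40, 8, 24), (b, 29, 26, 13, 22), (b, 29, 26, 28, 40), (b, 29, 26, 29, 26), (b, 29, 26, 39, 26), (b, 29, 26, 8, 24), (b, 39, 26, 13, 22), (b, 39, 26, 28, 40), (b, 39, 26, 29, 26), (b, 39, 26, 39, 26), (b, 39, 26, 8, 24), (b, 8, 24, 13, 22), (b, 8, 24, 28, 40), (b, 8, 24, 29, 26), (b, 8, 24, 39, 26), (b, 8, 24, 8, 24), (p, 7, 23, 7, 23), (v, 13, 29, 13, 29), (v, 13, 29, 33, 39), (v, 13, 29, 8, 30), (v, 33, 39, 13, 29), (v, 33, 39, 33, 39), (v, 33, 39, 8, 30), (v, 8, 30, 13, 29), (v, 8, 30, 33, 39), (v, 8, 30, 8, 30)}
Apply σ_{E > E2}; surviving tuples: {(b, 13, 22, 8, 24), (b, 28, 40, 13, 22), (b, 28, 40, 8, 24), (b, 29, 26, 13, 22), (b, 29, 26, 28, 40), (b, 29, 26, 8, 24), (b, 39, 26, 13, 22), (b, 39, 26, 28, 40), (b, 39, 26, 29, 26), (b, 39, 26, 8, 24), (v, 13, 29, 8, 30), (v, 33, 39, 13, 29), (v, 33, 39, 8, 30)}
Projecting to D, B2, B (3 duplicate(s) eliminated): {(b, 22, 26), (b, 22, 40), (b, 24, 22), (b, 24, 26), (b, 24, 40), (b, 26, 26), (b, 40, 26), (v, 29, 39), (v, 30, 29), (v, 30, 39)}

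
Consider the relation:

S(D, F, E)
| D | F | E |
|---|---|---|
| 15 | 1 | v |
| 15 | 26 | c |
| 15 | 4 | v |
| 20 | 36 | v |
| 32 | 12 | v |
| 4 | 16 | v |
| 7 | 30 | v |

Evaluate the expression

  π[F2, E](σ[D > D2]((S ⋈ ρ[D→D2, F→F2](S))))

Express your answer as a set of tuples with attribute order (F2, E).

{(1, v), (16, v), (30, v), (36, v), (4, v)}

ρ[D→D2, F→F2]: schema becomes (D2, F2, E); tuples unchanged.
S ⋈ ρ[D→D2, F→F2](S) (natural join on E): {(15, 1, v, 15, 1), (15, 1, v, 15, 4), (15, 1, v, 20, 36), (15, 1, v, 32, 12), (15, 1, v, 4, 16), (15, 1, v, 7, 30), (15, 26, c, 15, 26), (15, 4, v, 15, 1), (15, 4, v, 15, 4), (15, 4, v, 20, 36), (15, 4, v, 32, 12), (15, 4, v, 4, 16), (15, 4, v, 7, 30), (20, 36, v, 15, 1), (20, 36, v, 15, 4), (20, 36, v, 20, 36), (20, 36, v, 32, 12), (20, 36, v, 4, 16), (20, 36, v, 7, 30), (32, 12, v, 15, 1), (32, 12, v, 15, 4), (32, 12, v, 20, 36), (32, 12, v, 32, 12), (32, 12, v, 4, 16), (32, 12, v, 7, 30), (4, 16, v, 15, 1), (4, 16, v, 15, 4), (4, 16, v, 20, 36), (4, 16, v, 32, 12), (4, 16, v, 4, 16), (4, 16, v, 7, 30), (7, 30, v, 15, 1), (7, 30, v, 15, 4), (7, 30, v, 20, 36), (7, 30, v, 32, 12), (7, 30, v, 4, 16), (7, 30, v, 7, 30)}
σ[D > D2]: keep tuples satisfying D > D2 → {(15, 1, v, 4, 16), (15, 1, v, 7, 30), (15, 4, v, 4, 16), (15, 4, v, 7, 30), (20, 36, v, 15, 1), (20, 36, v, 15, 4), (20, 36, v, 4, 16), (20, 36, v, 7, 30), (32, 12, v, 15, 1), (32, 12, v, 15, 4), (32, 12, v, 20, 36), (32, 12, v, 4, 16), (32, 12, v, 7, 30), (7, 30, v, 4, 16)}
Keep only column(s) F2, E (9 duplicate(s) eliminated): {(1, v), (16, v), (30, v), (36, v), (4, v)}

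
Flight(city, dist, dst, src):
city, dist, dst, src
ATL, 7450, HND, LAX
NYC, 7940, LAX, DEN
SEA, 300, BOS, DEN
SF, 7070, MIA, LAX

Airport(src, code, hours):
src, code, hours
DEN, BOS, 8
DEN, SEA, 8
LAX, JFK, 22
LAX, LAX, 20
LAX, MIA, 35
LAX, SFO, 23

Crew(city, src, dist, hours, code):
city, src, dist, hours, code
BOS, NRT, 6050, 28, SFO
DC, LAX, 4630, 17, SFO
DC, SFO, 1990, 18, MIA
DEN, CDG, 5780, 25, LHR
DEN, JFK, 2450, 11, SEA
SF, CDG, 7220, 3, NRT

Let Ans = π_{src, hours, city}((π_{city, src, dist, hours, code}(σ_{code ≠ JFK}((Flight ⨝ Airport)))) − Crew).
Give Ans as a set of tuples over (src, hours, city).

Natural join on src: {(ATL, 7450, HND, LAX, JFK, 22), (ATL, 7450, HND, LAX, LAX, 20), (ATL, 7450, HND, LAX, MIA, 35), (ATL, 7450, HND, LAX, SFO, 23), (NYC, 7940, LAX, DEN, BOS, 8), (NYC, 7940, LAX, DEN, SEA, 8), (SEA, 300, BOS, DEN, BOS, 8), (SEA, 300, BOS, DEN, SEA, 8), (SF, 7070, MIA, LAX, JFK, 22), (SF, 7070, MIA, LAX, LAX, 20), (SF, 7070, MIA, LAX, MIA, 35), (SF, 7070, MIA, LAX, SFO, 23)}
Filtering on code ≠ JFK leaves {(ATL, 7450, HND, LAX, LAX, 20), (ATL, 7450, HND, LAX, MIA, 35), (ATL, 7450, HND, LAX, SFO, 23), (NYC, 7940, LAX, DEN, BOS, 8), (NYC, 7940, LAX, DEN, SEA, 8), (SEA, 300, BOS, DEN, BOS, 8), (SEA, 300, BOS, DEN, SEA, 8), (SF, 7070, MIA, LAX, LAX, 20), (SF, 7070, MIA, LAX, MIA, 35), (SF, 7070, MIA, LAX, SFO, 23)}.
Keep only column(s) city, src, dist, hours, code: {(ATL, LAX, 7450, 20, LAX), (ATL, LAX, 7450, 23, SFO), (ATL, LAX, 7450, 35, MIA), (NYC, DEN, 7940, 8, BOS), (NYC, DEN, 7940, 8, SEA), (SEA, DEN, 300, 8, BOS), (SEA, DEN, 300, 8, SEA), (SF, LAX, 7070, 20, LAX), (SF, LAX, 7070, 23, SFO), (SF, LAX, 7070, 35, MIA)}
Taking the difference: {(ATL, LAX, 7450, 20, LAX), (ATL, LAX, 7450, 23, SFO), (ATL, LAX, 7450, 35, MIA), (NYC, DEN, 7940, 8, BOS), (NYC, DEN, 7940, 8, SEA), (SEA, DEN, 300, 8, BOS), (SEA, DEN, 300, 8, SEA), (SF, LAX, 7070, 20, LAX), (SF, LAX, 7070, 23, SFO), (SF, LAX, 7070, 35, MIA)}
Keep only column(s) src, hours, city (2 duplicate(s) eliminated): {(DEN, 8, NYC), (DEN, 8, SEA), (LAX, 20, ATL), (LAX, 20, SF), (LAX, 23, ATL), (LAX, 23, SF), (LAX, 35, ATL), (LAX, 35, SF)}

{(DEN, 8, NYC), (DEN, 8, SEA), (LAX, 20, ATL), (LAX, 20, SF), (LAX, 23, ATL), (LAX, 23, SF), (LAX, 35, ATL), (LAX, 35, SF)}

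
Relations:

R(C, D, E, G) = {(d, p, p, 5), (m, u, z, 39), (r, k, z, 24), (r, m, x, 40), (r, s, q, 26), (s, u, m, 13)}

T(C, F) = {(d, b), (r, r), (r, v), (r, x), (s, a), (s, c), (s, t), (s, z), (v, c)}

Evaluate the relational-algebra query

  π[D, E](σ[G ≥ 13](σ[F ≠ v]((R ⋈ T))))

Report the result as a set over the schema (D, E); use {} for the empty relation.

Joining R and T on C yields {(d, p, p, 5, b), (r, k, z, 24, r), (r, k, z, 24, v), (r, k, z, 24, x), (r, m, x, 40, r), (r, m, x, 40, v), (r, m, x, 40, x), (r, s, q, 26, r), (r, s, q, 26, v), (r, s, q, 26, x), (s, u, m, 13, a), (s, u, m, 13, c), (s, u, m, 13, t), (s, u, m, 13, z)}.
Selection F ≠ v: {(d, p, p, 5, b), (r, k, z, 24, r), (r, k, z, 24, x), (r, m, x, 40, r), (r, m, x, 40, x), (r, s, q, 26, r), (r, s, q, 26, x), (s, u, m, 13, a), (s, u, m, 13, c), (s, u, m, 13, t), (s, u, m, 13, z)}
Selection G ≥ 13: {(r, k, z, 24, r), (r, k, z, 24, x), (r, m, x, 40, r), (r, m, x, 40, x), (r, s, q, 26, r), (r, s, q, 26, x), (s, u, m, 13, a), (s, u, m, 13, c), (s, u, m, 13, t), (s, u, m, 13, z)}
Projecting to D, E (6 duplicate(s) eliminated): {(k, z), (m, x), (s, q), (u, m)}

{(k, z), (m, x), (s, q), (u, m)}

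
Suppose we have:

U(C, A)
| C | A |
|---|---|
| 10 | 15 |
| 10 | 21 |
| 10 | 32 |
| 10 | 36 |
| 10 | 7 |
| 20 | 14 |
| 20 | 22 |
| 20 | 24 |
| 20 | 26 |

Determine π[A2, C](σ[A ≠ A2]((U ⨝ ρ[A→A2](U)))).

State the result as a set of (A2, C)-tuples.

{(14, 20), (15, 10), (21, 10), (22, 20), (24, 20), (26, 20), (32, 10), (36, 10), (7, 10)}

ρ[A→A2]: schema becomes (C, A2); tuples unchanged.
Joining U and ρ[A→A2](U) on C yields {(10, 15, 15), (10, 15, 21), (10, 15, 32), (10, 15, 36), (10, 15, 7), (10, 21, 15), (10, 21, 21), (10, 21, 32), (10, 21, 36), (10, 21, 7), (10, 32, 15), (10, 32, 21), (10, 32, 32), (10, 32, 36), (10, 32, 7), (10, 36, 15), (10, 36, 21), (10, 36, 32), (10, 36, 36), (10, 36, 7), (10, 7, 15), (10, 7, 21), (10, 7, 32), (10, 7, 36), (10, 7, 7), (20, 14, 14), (20, 14, 22), (20, 14, 24), (20, 14, 26), (20, 22, 14), (20, 22, 22), (20, 22, 24), (20, 22, 26), (20, 24, 14), (20, 24, 22), (20, 24, 24), (20, 24, 26), (20, 26, 14), (20, 26, 22), (20, 26, 24), (20, 26, 26)}.
Selection A ≠ A2: {(10, 15, 21), (10, 15, 32), (10, 15, 36), (10, 15, 7), (10, 21, 15), (10, 21, 32), (10, 21, 36), (10, 21, 7), (10, 32, 15), (10, 32, 21), (10, 32, 36), (10, 32, 7), (10, 36, 15), (10, 36, 21), (10, 36, 32), (10, 36, 7), (10, 7, 15), (10, 7, 21), (10, 7, 32), (10, 7, 36), (20, 14, 22), (20, 14, 24), (20, 14, 26), (20, 22, 14), (20, 22, 24), (20, 22, 26), (20, 24, 14), (20, 24, 22), (20, 24, 26), (20, 26, 14), (20, 26, 22), (20, 26, 24)}
π[A2, C]: project onto (A2, C) (23 duplicate(s) eliminated) → {(14, 20), (15, 10), (21, 10), (22, 20), (24, 20), (26, 20), (32, 10), (36, 10), (7, 10)}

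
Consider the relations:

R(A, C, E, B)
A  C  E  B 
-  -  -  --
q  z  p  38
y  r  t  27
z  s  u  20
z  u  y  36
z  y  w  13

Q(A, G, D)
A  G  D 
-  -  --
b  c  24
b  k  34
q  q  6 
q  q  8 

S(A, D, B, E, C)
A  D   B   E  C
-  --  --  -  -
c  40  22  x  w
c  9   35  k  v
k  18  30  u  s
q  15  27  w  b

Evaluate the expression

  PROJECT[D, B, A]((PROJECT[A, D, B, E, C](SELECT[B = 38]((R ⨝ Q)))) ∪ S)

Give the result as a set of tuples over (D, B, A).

{(15, 27, q), (18, 30, k), (40, 22, c), (6, 38, q), (8, 38, q), (9, 35, c)}

Joining R and Q on A yields {(q, z, p, 38, q, 6), (q, z, p, 38, q, 8)}.
Filtering on B = 38 leaves {(q, z, p, 38, q, 6), (q, z, p, 38, q, 8)}.
π[A, D, B, E, C]: project onto (A, D, B, E, C) → {(q, 6, 38, p, z), (q, 8, 38, p, z)}
Set union of the two operands is {(c, 40, 22, x, w), (c, 9, 35, k, v), (k, 18, 30, u, s), (q, 15, 27, w, b), (q, 6, 38, p, z), (q, 8, 38, p, z)}.
π[D, B, A]: project onto (D, B, A) → {(15, 27, q), (18, 30, k), (40, 22, c), (6, 38, q), (8, 38, q), (9, 35, c)}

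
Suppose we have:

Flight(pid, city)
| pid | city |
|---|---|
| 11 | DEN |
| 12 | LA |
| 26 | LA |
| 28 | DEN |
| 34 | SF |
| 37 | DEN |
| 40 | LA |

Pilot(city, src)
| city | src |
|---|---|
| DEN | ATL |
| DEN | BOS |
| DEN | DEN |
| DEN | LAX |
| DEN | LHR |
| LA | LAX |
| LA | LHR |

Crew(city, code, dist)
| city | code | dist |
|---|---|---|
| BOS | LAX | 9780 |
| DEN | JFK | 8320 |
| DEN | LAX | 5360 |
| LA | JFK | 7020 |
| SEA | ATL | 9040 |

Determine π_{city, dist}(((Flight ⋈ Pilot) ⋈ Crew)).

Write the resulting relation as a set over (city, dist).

Natural join on city: {(11, DEN, ATL), (11, DEN, BOS), (11, DEN, DEN), (11, DEN, LAX), (11, DEN, LHR), (12, LA, LAX), (12, LA, LHR), (26, LA, LAX), (26, LA, LHR), (28, DEN, ATL), (28, DEN, BOS), (28, DEN, DEN), (28, DEN, LAX), (28, DEN, LHR), (37, DEN, ATL), (37, DEN, BOS), (37, DEN, DEN), (37, DEN, LAX), (37, DEN, LHR), (40, LA, LAX), (40, LA, LHR)}
Natural join on city: {(11, DEN, ATL, JFK, 8320), (11, DEN, ATL, LAX, 5360), (11, DEN, BOS, JFK, 8320), (11, DEN, BOS, LAX, 5360), (11, DEN, DEN, JFK, 8320), (11, DEN, DEN, LAX, 5360), (11, DEN, LAX, JFK, 8320), (11, DEN, LAX, LAX, 5360), (11, DEN, LHR, JFK, 8320), (11, DEN, LHR, LAX, 5360), (12, LA, LAX, JFK, 7020), (12, LA, LHR, JFK, 7020), (26, LA, LAX, JFK, 7020), (26, LA, LHR, JFK, 7020), (28, DEN, ATL, JFK, 8320), (28, DEN, ATL, LAX, 5360), (28, DEN, BOS, JFK, 8320), (28, DEN, BOS, LAX, 5360), (28, DEN, DEN, JFK, 8320), (28, DEN, DEN, LAX, 5360), (28, DEN, LAX, JFK, 8320), (28, DEN, LAX, LAX, 5360), (28, DEN, LHR, JFK, 8320), (28, DEN, LHR, LAX, 5360), (37, DEN, ATL, JFK, 8320), (37, DEN, ATL, LAX, 5360), (37, DEN, BOS, JFK, 8320), (37, DEN, BOS, LAX, 5360), (37, DEN, DEN, JFK, 8320), (37, DEN, DEN, LAX, 5360), (37, DEN, LAX, JFK, 8320), (37, DEN, LAX, LAX, 5360), (37, DEN, LHR, JFK, 8320), (37, DEN, LHR, LAX, 5360), (40, LA, LAX, JFK, 7020), (40, LA, LHR, JFK, 7020)}
π_{city, dist} gives {(DEN, 5360), (DEN, 8320), (LA, 7020)} (33 duplicate(s) eliminated).

{(DEN, 5360), (DEN, 8320), (LA, 7020)}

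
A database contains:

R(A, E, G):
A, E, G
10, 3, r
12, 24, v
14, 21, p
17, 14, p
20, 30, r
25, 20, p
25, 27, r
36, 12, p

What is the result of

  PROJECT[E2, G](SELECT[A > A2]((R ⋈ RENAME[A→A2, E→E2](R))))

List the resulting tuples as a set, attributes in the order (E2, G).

ρ[A→A2, E→E2]: schema becomes (A2, E2, G); tuples unchanged.
Joining R and RENAME[A→A2, E→E2](R) on G yields {(10, 3, r, 10, 3), (10, 3, r, 20, 30), (10, 3, r, 25, 27), (12, 24, v, 12, 24), (14, 21, p, 14, 21), (14, 21, p, 17, 14), (14, 21, p, 25, 20), (14, 21, p, 36, 12), (17, 14, p, 14, 21), (17, 14, p, 17, 14), (17, 14, p, 25, 20), (17, 14, p, 36, 12), (20, 30, r, 10, 3), (20, 30, r, 20, 30), (20, 30, r, 25, 27), (25, 20, p, 14, 21), (25, 20, p, 17, 14), (25, 20, p, 25, 20), (25, 20, p, 36, 12), (25, 27, r, 10, 3), (25, 27, r, 20, 30), (25, 27, r, 25, 27), (36, 12, p, 14, 21), (36, 12, p, 17, 14), (36, 12, p, 25, 20), (36, 12, p, 36, 12)}.
σ[A > A2]: keep tuples satisfying A > A2 → {(17, 14, p, 14, 21), (20, 30, r, 10, 3), (25, 20, p, 14, 21), (25, 20, p, 17, 14), (25, 27, r, 10, 3), (25, 27, r, 20, 30), (36, 12, p, 14, 21), (36, 12, p, 17, 14), (36, 12, p, 25, 20)}
π[E2, G]: project onto (E2, G) (4 duplicate(s) eliminated) → {(14, p), (20, p), (21, p), (3, r), (30, r)}

{(14, p), (20, p), (21, p), (3, r), (30, r)}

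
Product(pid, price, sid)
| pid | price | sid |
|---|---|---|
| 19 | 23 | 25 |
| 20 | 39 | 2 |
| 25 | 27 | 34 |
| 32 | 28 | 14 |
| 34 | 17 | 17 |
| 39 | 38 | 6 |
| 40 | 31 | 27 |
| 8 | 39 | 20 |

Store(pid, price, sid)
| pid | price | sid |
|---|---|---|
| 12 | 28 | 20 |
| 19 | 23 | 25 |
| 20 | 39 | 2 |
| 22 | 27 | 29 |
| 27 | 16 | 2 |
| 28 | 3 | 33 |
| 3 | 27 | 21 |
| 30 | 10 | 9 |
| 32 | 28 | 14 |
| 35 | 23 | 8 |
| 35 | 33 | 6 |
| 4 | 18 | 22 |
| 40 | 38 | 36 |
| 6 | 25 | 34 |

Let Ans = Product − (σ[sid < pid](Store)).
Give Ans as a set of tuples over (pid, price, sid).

{(19, 23, 25), (25, 27, 34), (34, 17, 17), (39, 38, 6), (40, 31, 27), (8, 39, 20)}

Selection sid < pid: {(20, 39, 2), (27, 16, 2), (30, 10, 9), (32, 28, 14), (35, 23, 8), (35, 33, 6), (40, 38, 36)}
Taking the difference: {(19, 23, 25), (25, 27, 34), (34, 17, 17), (39, 38, 6), (40, 31, 27), (8, 39, 20)}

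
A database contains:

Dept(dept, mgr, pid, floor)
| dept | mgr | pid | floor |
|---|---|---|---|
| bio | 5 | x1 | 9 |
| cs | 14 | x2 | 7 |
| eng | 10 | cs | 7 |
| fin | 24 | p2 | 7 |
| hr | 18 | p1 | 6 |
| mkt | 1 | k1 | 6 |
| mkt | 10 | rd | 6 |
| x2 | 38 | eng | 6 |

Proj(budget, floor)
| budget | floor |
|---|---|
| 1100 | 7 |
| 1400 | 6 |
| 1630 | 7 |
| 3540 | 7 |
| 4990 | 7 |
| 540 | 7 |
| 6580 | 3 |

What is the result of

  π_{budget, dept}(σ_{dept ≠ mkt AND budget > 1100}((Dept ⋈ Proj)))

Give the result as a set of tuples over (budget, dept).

{(1400, hr), (1400, x2), (1630, cs), (1630, eng), (1630, fin), (3540, cs), (3540, eng), (3540, fin), (4990, cs), (4990, eng), (4990, fin)}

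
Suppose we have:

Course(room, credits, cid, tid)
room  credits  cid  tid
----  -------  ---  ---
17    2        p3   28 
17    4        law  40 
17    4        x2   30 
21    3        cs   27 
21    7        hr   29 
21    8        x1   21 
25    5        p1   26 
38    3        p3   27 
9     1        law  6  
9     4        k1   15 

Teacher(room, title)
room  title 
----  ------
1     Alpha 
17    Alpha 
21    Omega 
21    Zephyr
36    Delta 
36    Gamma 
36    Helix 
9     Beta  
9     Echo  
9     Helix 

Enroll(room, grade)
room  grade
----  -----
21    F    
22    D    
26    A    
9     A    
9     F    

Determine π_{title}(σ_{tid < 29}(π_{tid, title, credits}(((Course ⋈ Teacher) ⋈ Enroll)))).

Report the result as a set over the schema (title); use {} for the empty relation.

Joining Course and Teacher on room yields {(17, 2, p3, 28, Alpha), (17, 4, law, 40, Alpha), (17, 4, x2, 30, Alpha), (21, 3, cs, 27, Omega), (21, 3, cs, 27, Zephyr), (21, 7, hr, 29, Omega), (21, 7, hr, 29, Zephyr), (21, 8, x1, 21, Omega), (21, 8, x1, 21, Zephyr), (9, 1, law, 6, Beta), (9, 1, law, 6, Echo), (9, 1, law, 6, Helix), (9, 4, k1, 15, Beta), (9, 4, k1, 15, Echo), (9, 4, k1, 15, Helix)}.
Joining (Course ⋈ Teacher) and Enroll on room yields {(21, 3, cs, 27, Omega, F), (21, 3, cs, 27, Zephyr, F), (21, 7, hr, 29, Omega, F), (21, 7, hr, 29, Zephyr, F), (21, 8, x1, 21, Omega, F), (21, 8, x1, 21, Zephyr, F), (9, 1, law, 6, Beta, A), (9, 1, law, 6, Beta, F), (9, 1, law, 6, Echo, A), (9, 1, law, 6, Echo, F), (9, 1, law, 6, Helix, A), (9, 1, law, 6, Helix, F), (9, 4, k1, 15, Beta, A), (9, 4, k1, 15, Beta, F), (9, 4, k1, 15, Echo, A), (9, 4, k1, 15, Echo, F), (9, 4, k1, 15, Helix, A), (9, 4, k1, 15, Helix, F)}.
π[tid, title, credits]: project onto (tid, title, credits) (6 duplicate(s) eliminated) → {(15, Beta, 4), (15, Echo, 4), (15, Helix, 4), (21, Omega, 8), (21, Zephyr, 8), (27, Omega, 3), (27, Zephyr, 3), (29, Omega, 7), (29, Zephyr, 7), (6, Beta, 1), (6, Echo, 1), (6, Helix, 1)}
Filtering on tid < 29 leaves {(15, Beta, 4), (15, Echo, 4), (15, Helix, 4), (21, Omega, 8), (21, Zephyr, 8), (27, Omega, 3), (27, Zephyr, 3), (6, Beta, 1), (6, Echo, 1), (6, Helix, 1)}.
π[title]: project onto (title) (5 duplicate(s) eliminated) → {Beta, Echo, Helix, Omega, Zephyr}

{Beta, Echo, Helix, Omega, Zephyr}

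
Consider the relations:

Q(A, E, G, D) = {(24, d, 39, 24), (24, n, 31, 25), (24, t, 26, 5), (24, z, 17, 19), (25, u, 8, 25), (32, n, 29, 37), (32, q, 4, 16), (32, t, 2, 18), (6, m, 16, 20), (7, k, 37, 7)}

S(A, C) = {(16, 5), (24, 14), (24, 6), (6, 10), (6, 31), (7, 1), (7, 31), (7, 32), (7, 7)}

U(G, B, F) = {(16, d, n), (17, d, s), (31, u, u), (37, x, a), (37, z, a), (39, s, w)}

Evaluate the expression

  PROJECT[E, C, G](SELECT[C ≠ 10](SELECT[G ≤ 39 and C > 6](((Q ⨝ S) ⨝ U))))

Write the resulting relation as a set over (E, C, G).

{(d, 14, 39), (k, 31, 37), (k, 32, 37), (k, 7, 37), (m, 31, 16), (n, 14, 31), (z, 14, 17)}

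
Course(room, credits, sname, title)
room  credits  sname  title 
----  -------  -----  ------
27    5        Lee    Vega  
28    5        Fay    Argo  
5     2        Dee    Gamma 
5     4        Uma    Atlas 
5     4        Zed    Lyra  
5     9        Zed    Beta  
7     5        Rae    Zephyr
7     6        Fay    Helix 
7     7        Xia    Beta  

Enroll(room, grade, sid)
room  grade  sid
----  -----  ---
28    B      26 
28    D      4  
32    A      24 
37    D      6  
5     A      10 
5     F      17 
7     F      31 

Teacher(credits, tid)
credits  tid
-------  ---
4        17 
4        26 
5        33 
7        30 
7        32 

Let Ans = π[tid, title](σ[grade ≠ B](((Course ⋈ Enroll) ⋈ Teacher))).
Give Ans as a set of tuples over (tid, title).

{(17, Atlas), (17, Lyra), (26, Atlas), (26, Lyra), (30, Beta), (32, Beta), (33, Argo), (33, Zephyr)}

Course ⋈ Enroll (natural join on room): {(28, 5, Fay, Argo, B, 26), (28, 5, Fay, Argo, D, 4), (5, 2, Dee, Gamma, A, 10), (5, 2, Dee, Gamma, F, 17), (5, 4, Uma, Atlas, A, 10), (5, 4, Uma, Atlas, F, 17), (5, 4, Zed, Lyra, A, 10), (5, 4, Zed, Lyra, F, 17), (5, 9, Zed, Beta, A, 10), (5, 9, Zed, Beta, F, 17), (7, 5, Rae, Zephyr, F, 31), (7, 6, Fay, Helix, F, 31), (7, 7, Xia, Beta, F, 31)}
(Course ⋈ Enroll) ⋈ Teacher (natural join on credits): {(28, 5, Fay, Argo, B, 26, 33), (28, 5, Fay, Argo, D, 4, 33), (5, 4, Uma, Atlas, A, 10, 17), (5, 4, Uma, Atlas, A, 10, 26), (5, 4, Uma, Atlas, F, 17, 17), (5, 4, Uma, Atlas, F, 17, 26), (5, 4, Zed, Lyra, A, 10, 17), (5, 4, Zed, Lyra, A, 10, 26), (5, 4, Zed, Lyra, F, 17, 17), (5, 4, Zed, Lyra, F, 17, 26), (7, 5, Rae, Zephyr, F, 31, 33), (7, 7, Xia, Beta, F, 31, 30), (7, 7, Xia, Beta, F, 31, 32)}
Filtering on grade ≠ B leaves {(28, 5, Fay, Argo, D, 4, 33), (5, 4, Uma, Atlas, A, 10, 17), (5, 4, Uma, Atlas, A, 10, 26), (5, 4, Uma, Atlas, F, 17, 17), (5, 4, Uma, Atlas, F, 17, 26), (5, 4, Zed, Lyra, A, 10, 17), (5, 4, Zed, Lyra, A, 10, 26), (5, 4, Zed, Lyra, F, 17, 17), (5, 4, Zed, Lyra, F, 17, 26), (7, 5, Rae, Zephyr, F, 31, 33), (7, 7, Xia, Beta, F, 31, 30), (7, 7, Xia, Beta, F, 31, 32)}.
Keep only column(s) tid, title (4 duplicate(s) eliminated): {(17, Atlas), (17, Lyra), (26, Atlas), (26, Lyra), (30, Beta), (32, Beta), (33, Argo), (33, Zephyr)}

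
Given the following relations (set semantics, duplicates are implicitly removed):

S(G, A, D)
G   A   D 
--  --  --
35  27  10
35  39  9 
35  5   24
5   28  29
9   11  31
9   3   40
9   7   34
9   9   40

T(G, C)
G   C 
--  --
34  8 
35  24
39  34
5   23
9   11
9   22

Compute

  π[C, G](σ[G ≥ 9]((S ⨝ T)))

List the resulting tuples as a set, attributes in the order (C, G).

{(11, 9), (22, 9), (24, 35)}

S ⋈ T (natural join on G): {(35, 27, 10, 24), (35, 39, 9, 24), (35, 5, 24, 24), (5, 28, 29, 23), (9, 11, 31, 11), (9, 11, 31, 22), (9, 3, 40, 11), (9, 3, 40, 22), (9, 7, 34, 11), (9, 7, 34, 22), (9, 9, 40, 11), (9, 9, 40, 22)}
Selection G ≥ 9: {(35, 27, 10, 24), (35, 39, 9, 24), (35, 5, 24, 24), (9, 11, 31, 11), (9, 11, 31, 22), (9, 3, 40, 11), (9, 3, 40, 22), (9, 7, 34, 11), (9, 7, 34, 22), (9, 9, 40, 11), (9, 9, 40, 22)}
π_{C, G} gives {(11, 9), (22, 9), (24, 35)} (8 duplicate(s) eliminated).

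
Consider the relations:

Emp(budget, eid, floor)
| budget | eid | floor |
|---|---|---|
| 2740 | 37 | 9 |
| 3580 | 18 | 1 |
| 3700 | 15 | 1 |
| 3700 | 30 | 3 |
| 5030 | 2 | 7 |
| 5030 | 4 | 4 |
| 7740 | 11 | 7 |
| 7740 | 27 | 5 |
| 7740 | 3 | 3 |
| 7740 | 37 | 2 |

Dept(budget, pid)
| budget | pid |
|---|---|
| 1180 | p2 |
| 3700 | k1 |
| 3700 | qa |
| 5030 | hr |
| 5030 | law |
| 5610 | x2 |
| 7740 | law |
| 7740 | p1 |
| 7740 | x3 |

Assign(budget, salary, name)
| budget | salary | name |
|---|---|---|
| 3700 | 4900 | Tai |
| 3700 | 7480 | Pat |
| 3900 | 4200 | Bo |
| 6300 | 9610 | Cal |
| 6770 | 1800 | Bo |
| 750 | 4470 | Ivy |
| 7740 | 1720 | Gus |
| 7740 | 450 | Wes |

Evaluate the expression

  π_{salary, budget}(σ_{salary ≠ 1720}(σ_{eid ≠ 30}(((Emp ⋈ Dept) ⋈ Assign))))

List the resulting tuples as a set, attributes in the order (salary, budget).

{(450, 7740), (4900, 3700), (7480, 3700)}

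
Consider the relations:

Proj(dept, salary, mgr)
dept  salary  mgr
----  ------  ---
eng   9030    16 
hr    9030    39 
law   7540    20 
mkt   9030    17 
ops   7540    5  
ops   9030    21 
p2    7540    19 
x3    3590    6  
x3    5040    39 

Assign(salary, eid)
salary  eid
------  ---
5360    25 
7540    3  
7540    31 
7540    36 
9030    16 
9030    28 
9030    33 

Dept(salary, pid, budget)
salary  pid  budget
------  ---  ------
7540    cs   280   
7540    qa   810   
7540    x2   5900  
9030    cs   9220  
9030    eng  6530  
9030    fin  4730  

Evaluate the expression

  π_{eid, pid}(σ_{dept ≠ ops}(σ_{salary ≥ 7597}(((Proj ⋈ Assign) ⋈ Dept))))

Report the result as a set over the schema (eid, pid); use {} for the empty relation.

{(16, cs), (16, eng), (16, fin), (28, cs), (28, eng), (28, fin), (33, cs), (33, eng), (33, fin)}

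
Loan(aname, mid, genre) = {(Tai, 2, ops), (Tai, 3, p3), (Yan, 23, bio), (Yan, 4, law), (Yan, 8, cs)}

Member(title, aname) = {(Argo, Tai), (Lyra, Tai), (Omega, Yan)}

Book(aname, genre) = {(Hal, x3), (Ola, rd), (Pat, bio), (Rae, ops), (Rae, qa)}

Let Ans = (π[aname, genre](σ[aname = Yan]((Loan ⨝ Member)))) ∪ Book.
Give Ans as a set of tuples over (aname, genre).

{(Hal, x3), (Ola, rd), (Pat, bio), (Rae, ops), (Rae, qa), (Yan, bio), (Yan, cs), (Yan, law)}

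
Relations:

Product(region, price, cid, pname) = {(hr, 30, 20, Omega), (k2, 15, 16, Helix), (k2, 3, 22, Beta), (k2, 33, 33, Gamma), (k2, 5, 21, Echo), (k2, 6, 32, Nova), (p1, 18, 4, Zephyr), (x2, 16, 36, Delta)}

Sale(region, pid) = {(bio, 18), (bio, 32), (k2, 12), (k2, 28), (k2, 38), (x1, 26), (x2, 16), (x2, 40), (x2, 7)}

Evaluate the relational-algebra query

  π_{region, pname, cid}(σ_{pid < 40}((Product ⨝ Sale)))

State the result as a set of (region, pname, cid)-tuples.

Joining Product and Sale on region yields {(k2, 15, 16, Helix, 12), (k2, 15, 16, Helix, 28), (k2, 15, 16, Helix, 38), (k2, 3, 22, Beta, 12), (k2, 3, 22, Beta, 28), (k2, 3, 22, Beta, 38), (k2, 33, 33, Gamma, 12), (k2, 33, 33, Gamma, 28), (k2, 33, 33, Gamma, 38), (k2, 5, 21, Echo, 12), (k2, 5, 21, Echo, 28), (k2, 5, 21, Echo, 38), (k2, 6, 32, Nova, 12), (k2, 6, 32, Nova, 28), (k2, 6, 32, Nova, 38), (x2, 16, 36, Delta, 16), (x2, 16, 36, Delta, 40), (x2, 16, 36, Delta, 7)}.
Selection pid < 40: {(k2, 15, 16, Helix, 12), (k2, 15, 16, Helix, 28), (k2, 15, 16, Helix, 38), (k2, 3, 22, Beta, 12), (k2, 3, 22, Beta, 28), (k2, 3, 22, Beta, 38), (k2, 33, 33, Gamma, 12), (k2, 33, 33, Gamma, 28), (k2, 33, 33, Gamma, 38), (k2, 5, 21, Echo, 12), (k2, 5, 21, Echo, 28), (k2, 5, 21, Echo, 38), (k2, 6, 32, Nova, 12), (k2, 6, 32, Nova, 28), (k2, 6, 32, Nova, 38), (x2, 16, 36, Delta, 16), (x2, 16, 36, Delta, 7)}
π_{region, pname, cid} gives {(k2, Beta, 22), (k2, Echo, 21), (k2, Gamma, 33), (k2, Helix, 16), (k2, Nova, 32), (x2, Delta, 36)} (11 duplicate(s) eliminated).

{(k2, Beta, 22), (k2, Echo, 21), (k2, Gamma, 33), (k2, Helix, 16), (k2, Nova, 32), (x2, Delta, 36)}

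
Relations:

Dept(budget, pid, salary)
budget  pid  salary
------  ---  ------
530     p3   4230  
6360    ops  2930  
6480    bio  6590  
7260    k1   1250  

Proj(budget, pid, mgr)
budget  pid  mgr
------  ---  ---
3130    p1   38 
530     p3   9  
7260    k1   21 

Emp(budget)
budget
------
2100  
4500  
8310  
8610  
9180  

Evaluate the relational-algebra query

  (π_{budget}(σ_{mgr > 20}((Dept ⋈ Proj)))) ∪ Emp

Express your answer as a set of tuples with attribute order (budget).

Natural join on budget, pid: {(530, p3, 4230, 9), (7260, k1, 1250, 21)}
Apply σ_{mgr > 20}; surviving tuples: {(7260, k1, 1250, 21)}
π_{budget} gives {7260}.
Set union of the two operands is {2100, 4500, 7260, 8310, 8610, 9180}.

{2100, 4500, 7260, 8310, 8610, 9180}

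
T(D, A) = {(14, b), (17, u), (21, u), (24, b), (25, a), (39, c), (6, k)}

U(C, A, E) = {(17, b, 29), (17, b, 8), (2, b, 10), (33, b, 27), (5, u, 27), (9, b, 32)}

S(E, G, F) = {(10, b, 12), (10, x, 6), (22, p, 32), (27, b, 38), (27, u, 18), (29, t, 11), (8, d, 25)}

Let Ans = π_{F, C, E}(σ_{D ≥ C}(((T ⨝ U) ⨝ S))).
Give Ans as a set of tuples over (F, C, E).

Natural join on A: {(14, b, 17, 29), (14, b, 17, 8), (14, b, 2, 10), (14, b, 33, 27), (14, b, 9, 32), (17, u, 5, 27), (21, u, 5, 27), (24, b, 17, 29), (24, b, 17, 8), (24, b, 2, 10), (24, b, 33, 27), (24, b, 9, 32)}
Natural join on E: {(14, b, 17, 29, t, 11), (14, b, 17, 8, d, 25), (14, b, 2, 10, b, 12), (14, b, 2, 10, x, 6), (14, b, 33, 27, b, 38), (14, b, 33, 27, u, 18), (17, u, 5, 27, b, 38), (17, u, 5, 27, u, 18), (21, u, 5, 27, b, 38), (21, u, 5, 27, u, 18), (24, b, 17, 29, t, 11), (24, b, 17, 8, d, 25), (24, b, 2, 10, b, 12), (24, b, 2, 10, x, 6), (24, b, 33, 27, b, 38), (24, b, 33, 27, u, 18)}
σ[D ≥ C]: keep tuples satisfying D ≥ C → {(14, b, 2, 10, b, 12), (14, b, 2, 10, x, 6), (17, u, 5, 27, b, 38), (17, u, 5, 27, u, 18), (21, u, 5, 27, b, 38), (21, u, 5, 27, u, 18), (24, b, 17, 29, t, 11), (24, b, 17, 8, d, 25), (24, b, 2, 10, b, 12), (24, b, 2, 10, x, 6)}
Projecting to F, C, E (4 duplicate(s) eliminated): {(11, 17, 29), (12, 2, 10), (18, 5, 27), (25, 17, 8), (38, 5, 27), (6, 2, 10)}

{(11, 17, 29), (12, 2, 10), (18, 5, 27), (25, 17, 8), (38, 5, 27), (6, 2, 10)}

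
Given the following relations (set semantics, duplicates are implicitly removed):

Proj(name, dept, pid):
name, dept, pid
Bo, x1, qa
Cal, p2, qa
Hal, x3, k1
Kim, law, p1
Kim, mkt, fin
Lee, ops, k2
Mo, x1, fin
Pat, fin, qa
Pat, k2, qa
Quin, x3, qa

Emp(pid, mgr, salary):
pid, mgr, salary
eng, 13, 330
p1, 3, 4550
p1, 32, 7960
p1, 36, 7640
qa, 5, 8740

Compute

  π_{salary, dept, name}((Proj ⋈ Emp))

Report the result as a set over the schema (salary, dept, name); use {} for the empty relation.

{(4550, law, Kim), (7640, law, Kim), (7960, law, Kim), (8740, fin, Pat), (8740, k2, Pat), (8740, p2, Cal), (8740, x1, Bo), (8740, x3, Quin)}

Natural join on pid: {(Bo, x1, qa, 5, 8740), (Cal, p2, qa, 5, 8740), (Kim, law, p1, 3, 4550), (Kim, law, p1, 32, 7960), (Kim, law, p1, 36, 7640), (Pat, fin, qa, 5, 8740), (Pat, k2, qa, 5, 8740), (Quin, x3, qa, 5, 8740)}
π[salary, dept, name]: project onto (salary, dept, name) → {(4550, law, Kim), (7640, law, Kim), (7960, law, Kim), (8740, fin, Pat), (8740, k2, Pat), (8740, p2, Cal), (8740, x1, Bo), (8740, x3, Quin)}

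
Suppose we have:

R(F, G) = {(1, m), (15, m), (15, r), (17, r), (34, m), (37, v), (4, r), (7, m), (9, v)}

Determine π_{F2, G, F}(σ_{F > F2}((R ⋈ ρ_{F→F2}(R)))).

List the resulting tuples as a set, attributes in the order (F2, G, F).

{(1, m, 15), (1, m, 34), (1, m, 7), (15, m, 34), (15, r, 17), (4, r, 15), (4, r, 17), (7, m, 15), (7, m, 34), (9, v, 37)}

ρ[F→F2]: schema becomes (F2, G); tuples unchanged.
Joining R and ρ_{F→F2}(R) on G yields {(1, m, 1), (1, m, 15), (1, m, 34), (1, m, 7), (15, m, 1), (15, m, 15), (15, m, 34), (15, m, 7), (15, r, 15), (15, r, 17), (15, r, 4), (17, r, 15), (17, r, 17), (17, r, 4), (34, m, 1), (34, m, 15), (34, m, 34), (34, m, 7), (37, v, 37), (37, v, 9), (4, r, 15), (4, r, 17), (4, r, 4), (7, m, 1), (7, m, 15), (7, m, 34), (7, m, 7), (9, v, 37), (9, v, 9)}.
Filtering on F > F2 leaves {(15, m, 1), (15, m, 7), (15, r, 4), (17, r, 15), (17, r, 4), (34, m, 1), (34, m, 15), (34, m, 7), (37, v, 9), (7, m, 1)}.
Projecting to F2, G, F: {(1, m, 15), (1, m, 34), (1, m, 7), (15, m, 34), (15, r, 17), (4, r, 15), (4, r, 17), (7, m, 15), (7, m, 34), (9, v, 37)}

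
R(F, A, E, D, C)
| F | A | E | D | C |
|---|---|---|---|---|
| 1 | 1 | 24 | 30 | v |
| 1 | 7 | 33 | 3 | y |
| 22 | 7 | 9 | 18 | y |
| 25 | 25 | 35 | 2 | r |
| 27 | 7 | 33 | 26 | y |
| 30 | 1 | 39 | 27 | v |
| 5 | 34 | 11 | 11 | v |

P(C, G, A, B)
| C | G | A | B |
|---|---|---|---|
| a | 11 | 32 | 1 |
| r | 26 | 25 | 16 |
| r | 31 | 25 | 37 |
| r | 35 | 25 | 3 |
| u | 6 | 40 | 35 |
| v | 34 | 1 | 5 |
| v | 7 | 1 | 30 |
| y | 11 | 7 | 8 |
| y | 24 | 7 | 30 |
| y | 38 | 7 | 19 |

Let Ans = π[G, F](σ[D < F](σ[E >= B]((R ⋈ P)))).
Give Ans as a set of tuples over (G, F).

{(11, 22), (11, 27), (24, 27), (26, 25), (34, 30), (35, 25), (38, 27), (7, 30)}

Joining R and P on A, C yields {(1, 1, 24, 30, v, 34, 5), (1, 1, 24, 30, v, 7, 30), (1, 7, 33, 3, y, 11, 8), (1, 7, 33, 3, y, 24, 30), (1, 7, 33, 3, y, 38, 19), (22, 7, 9, 18, y, 11, 8), (22, 7, 9, 18, y, 24, 30), (22, 7, 9, 18, y, 38, 19), (25, 25, 35, 2, r, 26, 16), (25, 25, 35, 2, r, 31, 37), (25, 25, 35, 2, r, 35, 3), (27, 7, 33, 26, y, 11, 8), (27, 7, 33, 26, y, 24, 30), (27, 7, 33, 26, y, 38, 19), (30, 1, 39, 27, v, 34, 5), (30, 1, 39, 27, v, 7, 30)}.
Apply σ_{E >= B}; surviving tuples: {(1, 1, 24, 30, v, 34, 5), (1, 7, 33, 3, y, 11, 8), (1, 7, 33, 3, y, 24, 30), (1, 7, 33, 3, y, 38, 19), (22, 7, 9, 18, y, 11, 8), (25, 25, 35, 2, r, 26, 16), (25, 25, 35, 2, r, 35, 3), (27, 7, 33, 26, y, 11, 8), (27, 7, 33, 26, y, 24, 30), (27, 7, 33, 26, y, 38, 19), (30, 1, 39, 27, v, 34, 5), (30, 1, 39, 27, v, 7, 30)}
Apply σ_{D < F}; surviving tuples: {(22, 7, 9, 18, y, 11, 8), (25, 25, 35, 2, r, 26, 16), (25, 25, 35, 2, r, 35, 3), (27, 7, 33, 26, y, 11, 8), (27, 7, 33, 26, y, 24, 30), (27, 7, 33, 26, y, 38, 19), (30, 1, 39, 27, v, 34, 5), (30, 1, 39, 27, v, 7, 30)}
π[G, F]: project onto (G, F) → {(11, 22), (11, 27), (24, 27), (26, 25), (34, 30), (35, 25), (38, 27), (7, 30)}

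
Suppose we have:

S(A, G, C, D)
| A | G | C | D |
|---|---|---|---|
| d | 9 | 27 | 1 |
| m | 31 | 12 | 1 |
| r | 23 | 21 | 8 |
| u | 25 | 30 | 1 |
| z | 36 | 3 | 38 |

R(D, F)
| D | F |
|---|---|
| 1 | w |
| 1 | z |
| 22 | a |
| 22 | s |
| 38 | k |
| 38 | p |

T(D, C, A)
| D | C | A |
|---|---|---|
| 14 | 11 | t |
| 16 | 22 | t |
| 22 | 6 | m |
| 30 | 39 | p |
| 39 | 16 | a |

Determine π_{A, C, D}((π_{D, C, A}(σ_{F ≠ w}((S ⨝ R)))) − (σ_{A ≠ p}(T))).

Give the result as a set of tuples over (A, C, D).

{(d, 27, 1), (m, 12, 1), (u, 30, 1), (z, 3, 38)}

Natural join on D: {(d, 9, 27, 1, w), (d, 9, 27, 1, z), (m, 31, 12, 1, w), (m, 31, 12, 1, z), (u, 25, 30, 1, w), (u, 25, 30, 1, z), (z, 36, 3, 38, k), (z, 36, 3, 38, p)}
σ[F ≠ w]: keep tuples satisfying F ≠ w → {(d, 9, 27, 1, z), (m, 31, 12, 1, z), (u, 25, 30, 1, z), (z, 36, 3, 38, k), (z, 36, 3, 38, p)}
Keep only column(s) D, C, A (1 duplicate(s) eliminated): {(1, 12, m), (1, 27, d), (1, 30, u), (38, 3, z)}
σ[A ≠ p]: keep tuples satisfying A ≠ p → {(14, 11, t), (16, 22, t), (22, 6, m), (39, 16, a)}
Difference: {(1, 12, m), (1, 27, d), (1, 30, u), (38, 3, z)} with {(14, 11, t), (16, 22, t), (22, 6, m), (39, 16, a)} → {(1, 12, m), (1, 27, d), (1, 30, u), (38, 3, z)}
Keep only column(s) A, C, D: {(d, 27, 1), (m, 12, 1), (u, 30, 1), (z, 3, 38)}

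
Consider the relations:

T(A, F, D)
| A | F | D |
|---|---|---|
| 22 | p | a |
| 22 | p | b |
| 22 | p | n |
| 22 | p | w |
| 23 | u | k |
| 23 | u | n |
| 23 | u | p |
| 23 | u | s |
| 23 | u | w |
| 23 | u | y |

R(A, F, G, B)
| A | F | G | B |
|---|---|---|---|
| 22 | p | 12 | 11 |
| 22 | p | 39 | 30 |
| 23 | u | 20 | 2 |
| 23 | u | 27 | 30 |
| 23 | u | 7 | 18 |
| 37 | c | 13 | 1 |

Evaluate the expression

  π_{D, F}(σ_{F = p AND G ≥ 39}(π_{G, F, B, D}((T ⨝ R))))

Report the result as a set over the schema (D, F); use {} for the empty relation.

T ⋈ R (natural join on A, F): {(22, p, a, 12, 11), (22, p, a, 39, 30), (22, p, b, 12, 11), (22, p, b, 39, 30), (22, p, n, 12, 11), (22, p, n, 39, 30), (22, p, w, 12, 11), (22, p, w, 39, 30), (23, u, k, 20, 2), (23, u, k, 27, 30), (23, u, k, 7, 18), (23, u, n, 20, 2), (23, u, n, 27, 30), (23, u, n, 7, 18), (23, u, p, 20, 2), (23, u, p, 27, 30), (23, u, p, 7, 18), (23, u, s, 20, 2), (23, u, s, 27, 30), (23, u, s, 7, 18), (23, u, w, 20, 2), (23, u, w, 27, 30), (23, u, w, 7, 18), (23, u, y, 20, 2), (23, u, y, 27, 30), (23, u, y, 7, 18)}
Keep only column(s) G, F, B, D: {(12, p, 11, a), (12, p, 11, b), (12, p, 11, n), (12, p, 11, w), (20, u, 2, k), (20, u, 2, n), (20, u, 2, p), (20, u, 2, s), (20, u, 2, w), (20, u, 2, y), (27, u, 30, k), (27, u, 30, n), (27, u, 30, p), (27, u, 30, s), (27, u, 30, w), (27, u, 30, y), (39, p, 30, a), (39, p, 30, b), (39, p, 30, n), (39, p, 30, w), (7, u, 18, k), (7, u, 18, n), (7, u, 18, p), (7, u, 18, s), (7, u, 18, w), (7, u, 18, y)}
σ[F = p AND G ≥ 39]: keep tuples satisfying F = p AND G ≥ 39 → {(39, p, 30, a), (39, p, 30, b), (39, p, 30, n), (39, p, 30, w)}
Keep only column(s) D, F: {(a, p), (b, p), (n, p), (w, p)}

{(a, p), (b, p), (n, p), (w, p)}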